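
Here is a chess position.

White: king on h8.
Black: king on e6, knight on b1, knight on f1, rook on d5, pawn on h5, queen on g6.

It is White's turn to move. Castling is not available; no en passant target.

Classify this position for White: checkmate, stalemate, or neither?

White to move; white king on h8.
In check: no.
King squares — g7: attacked by Qg6; h7: attacked by Qg6; g8: attacked by Qg6.
Legal moves for White: none.
Not in check and no legal moves → stalemate.

stalemate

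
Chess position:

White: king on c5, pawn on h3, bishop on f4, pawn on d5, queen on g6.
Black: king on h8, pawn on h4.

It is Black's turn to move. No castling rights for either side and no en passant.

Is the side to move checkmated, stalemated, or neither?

Black to move; black king on h8.
In check: no.
King squares — g7: attacked by Qg6; h7: attacked by Qg6; g8: attacked by Qg6.
Legal moves for Black: none.
Not in check and no legal moves → stalemate.

stalemate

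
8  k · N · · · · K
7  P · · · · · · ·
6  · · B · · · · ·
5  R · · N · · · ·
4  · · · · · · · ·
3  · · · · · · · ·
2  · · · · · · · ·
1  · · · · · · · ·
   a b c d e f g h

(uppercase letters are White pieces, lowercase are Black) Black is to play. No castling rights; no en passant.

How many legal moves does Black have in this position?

0

Black to move; king on a8.
In check: yes, from the white bishop on c6.
Legal moves: none.
Count: 0.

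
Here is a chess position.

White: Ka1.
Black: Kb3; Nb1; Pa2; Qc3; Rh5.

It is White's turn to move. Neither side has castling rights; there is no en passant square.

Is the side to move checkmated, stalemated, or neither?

checkmate

White to move; white king on a1.
In check: yes, from the black queen on c3.
King squares — b1: attacked by Pa2; a2: attacked by Kb3; b2: attacked by Kb3.
Legal moves for White: none.
In check with no legal moves → checkmate.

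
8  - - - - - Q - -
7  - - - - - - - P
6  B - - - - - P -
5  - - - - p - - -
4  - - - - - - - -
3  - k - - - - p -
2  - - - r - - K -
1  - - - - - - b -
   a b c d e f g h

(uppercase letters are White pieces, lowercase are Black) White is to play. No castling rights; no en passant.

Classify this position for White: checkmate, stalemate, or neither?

neither

White to move; white king on g2.
In check: yes, from the black rook on d2.
King squares — f1: available; g1: available; h1: available; f2: attacked by Bg1; h2: attacked by Bg1; f3: available; g3: available; h3: available.
Legal moves for White: Kh3, Kxg3, Kf3, Kh1, Kxg1, Kf1, Qf2, Be2.
White is in check but has 8 legal moves → neither.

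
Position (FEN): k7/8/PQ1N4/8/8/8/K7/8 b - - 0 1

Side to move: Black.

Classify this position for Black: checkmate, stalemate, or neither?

Black to move; black king on a8.
In check: no.
King squares — a7: attacked by Qb6; b7: attacked by Pa6; b8: attacked by Qb6.
Legal moves for Black: none.
Not in check and no legal moves → stalemate.

stalemate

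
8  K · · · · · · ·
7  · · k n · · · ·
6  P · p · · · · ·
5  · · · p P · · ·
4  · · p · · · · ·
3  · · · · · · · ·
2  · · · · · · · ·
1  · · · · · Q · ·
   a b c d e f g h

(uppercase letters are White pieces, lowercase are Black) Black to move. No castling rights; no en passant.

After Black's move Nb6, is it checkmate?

After Nb6: white king on a8; in check: yes, from the black knight on b6.
White has 1 legal reply: Ka7.
In check but a legal move exists → not checkmate.

no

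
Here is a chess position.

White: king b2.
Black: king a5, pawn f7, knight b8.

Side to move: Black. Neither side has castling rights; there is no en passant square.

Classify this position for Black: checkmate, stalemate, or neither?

neither

Black to move; black king on a5.
In check: no.
Legal moves for Black: Nd7, Nc6, Na6, Kb6, Ka6, Kb5, Kb4, Ka4, f6, f5.
Black has 10 legal moves and is not in check → neither.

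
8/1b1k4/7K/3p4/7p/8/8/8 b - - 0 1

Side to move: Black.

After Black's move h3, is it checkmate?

no

After h3: white king on h6; in check: no.
White is not in check, so this cannot be checkmate.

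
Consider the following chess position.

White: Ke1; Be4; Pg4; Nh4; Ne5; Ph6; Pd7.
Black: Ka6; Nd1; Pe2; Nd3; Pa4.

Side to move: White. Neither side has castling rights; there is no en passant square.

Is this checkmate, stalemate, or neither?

White to move; white king on e1.
In check: yes, from the black knight on d3.
Legal moves for White: Kxe2, Kd2, Nxd3, Bxd3+.
White is in check but has 4 legal moves → neither.

neither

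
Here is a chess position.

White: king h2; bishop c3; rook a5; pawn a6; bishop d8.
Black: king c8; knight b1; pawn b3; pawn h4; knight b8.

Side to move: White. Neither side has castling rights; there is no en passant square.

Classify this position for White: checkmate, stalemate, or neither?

neither

White to move; white king on h2.
In check: no.
Legal moves for White include: Be7, Bc7, Bdf6, Bb6, Bg5, Bxh4, Rh5, Rg5, Rf5, Re5, Rd5, Rc5+, Rb5, Ra4, Ra3, Ra2, Ra1, Bh8, ... (list truncated; more exist).
White has legal moves and is not in check → neither.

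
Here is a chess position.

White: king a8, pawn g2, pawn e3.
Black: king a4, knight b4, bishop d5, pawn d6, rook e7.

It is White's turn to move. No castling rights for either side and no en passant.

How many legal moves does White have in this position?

White to move; king on a8.
In check: yes, from the black bishop on d5.
Legal moves: Kb8.
Count: 1.

1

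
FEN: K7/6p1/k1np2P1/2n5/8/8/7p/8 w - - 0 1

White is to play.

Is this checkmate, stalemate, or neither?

stalemate

White to move; white king on a8.
In check: no.
King squares — a7: attacked by Ka6; b7: attacked by Nc5; b8: attacked by Nc6.
Legal moves for White: none.
Not in check and no legal moves → stalemate.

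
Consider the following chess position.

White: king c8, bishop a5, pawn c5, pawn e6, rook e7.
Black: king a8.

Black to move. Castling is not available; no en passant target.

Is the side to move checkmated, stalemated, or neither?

stalemate

Black to move; black king on a8.
In check: no.
King squares — a7: attacked by Re7; b7: attacked by Re7; b8: attacked by Kc8.
Legal moves for Black: none.
Not in check and no legal moves → stalemate.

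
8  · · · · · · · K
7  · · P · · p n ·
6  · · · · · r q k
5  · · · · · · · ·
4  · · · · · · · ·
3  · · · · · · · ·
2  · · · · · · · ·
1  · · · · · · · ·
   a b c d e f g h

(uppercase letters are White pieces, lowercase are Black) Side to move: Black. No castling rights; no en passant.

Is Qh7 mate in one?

yes

After Qh7: white king on h8; in check: yes, from the black queen on h7.
King squares — g7: attacked by Kh6; h7: attacked by Kh6; g8: attacked by Qh7.
White has no legal moves → checkmate.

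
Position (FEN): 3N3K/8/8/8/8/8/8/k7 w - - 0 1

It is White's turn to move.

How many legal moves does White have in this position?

7

White to move; king on h8.
In check: no.
Legal moves: Kg8, Kh7, Kg7, Nf7, Nb7, Ne6, Nc6.
Count: 7.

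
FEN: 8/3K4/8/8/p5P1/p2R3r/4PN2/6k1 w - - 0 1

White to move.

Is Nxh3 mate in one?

no

After Nxh3: black king on g1; in check: yes, from the white knight on h3.
Black has 4 legal replies: Kh2, Kg2, Kh1, Kf1.
In check but a legal move exists → not checkmate.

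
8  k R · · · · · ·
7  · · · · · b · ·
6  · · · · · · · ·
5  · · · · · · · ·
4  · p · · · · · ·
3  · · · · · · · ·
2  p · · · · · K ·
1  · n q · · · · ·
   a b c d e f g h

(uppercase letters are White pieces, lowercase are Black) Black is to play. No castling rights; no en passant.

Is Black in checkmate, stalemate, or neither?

Black to move; black king on a8.
In check: yes, from the white rook on b8.
Legal moves for Black: Kxb8, Ka7.
Black is in check but has 2 legal moves → neither.

neither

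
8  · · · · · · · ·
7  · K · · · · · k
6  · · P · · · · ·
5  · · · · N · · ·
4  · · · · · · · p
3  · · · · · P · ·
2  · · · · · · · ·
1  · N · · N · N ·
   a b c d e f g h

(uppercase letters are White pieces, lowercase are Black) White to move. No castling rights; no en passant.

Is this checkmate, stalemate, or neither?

neither

White to move; white king on b7.
In check: no.
Legal moves for White include: Kc8, Kb8, Ka8, Kc7, Ka7, Kb6, Ka6, Nf7, Nd7, Ng6, Ng4, Nc4, N5d3, Nh3, Ne2, N1d3, Ng2, Nc2, ... (list truncated; more exist).
White has legal moves and is not in check → neither.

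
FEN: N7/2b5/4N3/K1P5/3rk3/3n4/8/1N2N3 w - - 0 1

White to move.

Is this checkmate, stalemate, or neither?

White to move; white king on a5.
In check: yes, from the black bishop on c7.
King squares — a4: attacked by Rd4; b4: attacked by Nd3; b5: available; a6: available; b6: attacked by Bc7.
Legal moves for White: Ka6, Kb5, Naxc7, Nb6, Nexc7.
White is in check but has 5 legal moves → neither.

neither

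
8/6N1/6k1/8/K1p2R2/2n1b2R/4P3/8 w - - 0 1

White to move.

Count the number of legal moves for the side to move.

3

White to move; king on a4.
In check: yes, from the black knight on c3.
Legal moves: Ka5, Kb4, Ka3.
Count: 3.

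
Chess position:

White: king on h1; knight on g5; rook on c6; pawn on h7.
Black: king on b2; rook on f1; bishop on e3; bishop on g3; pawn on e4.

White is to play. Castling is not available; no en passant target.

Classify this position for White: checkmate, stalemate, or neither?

neither

White to move; white king on h1.
In check: yes, from the black rook on f1.
Legal moves for White: Kg2.
White is in check but has 1 legal move → neither.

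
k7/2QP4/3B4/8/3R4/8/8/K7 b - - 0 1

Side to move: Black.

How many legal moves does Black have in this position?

Black to move; king on a8.
In check: no.
Legal moves: none.
Count: 0.

0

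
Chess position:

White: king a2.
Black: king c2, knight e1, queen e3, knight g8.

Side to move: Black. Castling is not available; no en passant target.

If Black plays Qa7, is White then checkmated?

After Qa7: white king on a2; in check: yes, from the black queen on a7.
King squares — a1: attacked by Qa7; b1: attacked by Kc2; b2: attacked by Kc2; a3: attacked by Qa7; b3: attacked by Kc2.
White has no legal moves → checkmate.

yes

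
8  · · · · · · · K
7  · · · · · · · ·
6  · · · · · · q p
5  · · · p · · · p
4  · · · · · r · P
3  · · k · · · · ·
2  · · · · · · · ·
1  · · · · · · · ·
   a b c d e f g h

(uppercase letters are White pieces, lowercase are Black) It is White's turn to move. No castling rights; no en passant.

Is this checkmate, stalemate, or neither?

stalemate

White to move; white king on h8.
In check: no.
King squares — g7: attacked by Qg6; h7: attacked by Qg6; g8: attacked by Qg6.
Legal moves for White: none.
Not in check and no legal moves → stalemate.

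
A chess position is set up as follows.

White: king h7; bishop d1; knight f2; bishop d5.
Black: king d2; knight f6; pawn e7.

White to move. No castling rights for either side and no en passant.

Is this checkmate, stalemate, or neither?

neither

White to move; white king on h7.
In check: yes, from the black knight on f6.
Legal moves for White: Kh8, Kg7, Kh6, Kg6.
White is in check but has 4 legal moves → neither.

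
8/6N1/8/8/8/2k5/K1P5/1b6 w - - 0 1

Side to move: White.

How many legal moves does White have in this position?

3

White to move; king on a2.
In check: yes, from the black bishop on b1.
Legal moves: Ka3, Kxb1, Ka1.
Count: 3.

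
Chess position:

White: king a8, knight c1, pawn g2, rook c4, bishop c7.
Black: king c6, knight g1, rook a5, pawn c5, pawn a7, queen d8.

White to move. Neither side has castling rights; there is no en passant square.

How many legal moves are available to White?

2

White to move; king on a8.
In check: yes, from the black queen on d8.
Legal moves: Bxd8, Bb8.
Count: 2.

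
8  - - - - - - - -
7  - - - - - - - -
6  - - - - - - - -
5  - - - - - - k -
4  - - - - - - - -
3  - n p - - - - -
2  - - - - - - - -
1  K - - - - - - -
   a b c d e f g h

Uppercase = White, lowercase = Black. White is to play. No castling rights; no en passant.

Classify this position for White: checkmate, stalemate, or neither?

White to move; white king on a1.
In check: yes, from the black knight on b3.
King squares — b1: available; a2: available; b2: attacked by Pc3.
Legal moves for White: Ka2, Kb1.
White is in check but has 2 legal moves → neither.

neither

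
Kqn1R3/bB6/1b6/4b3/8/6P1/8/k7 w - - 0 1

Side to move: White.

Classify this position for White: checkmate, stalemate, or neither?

checkmate

White to move; white king on a8.
In check: yes, from the black queen on b8.
King squares — a7: attacked by Bb6; b7: own bishop; b8: attacked by Be5.
Legal moves for White: none.
In check with no legal moves → checkmate.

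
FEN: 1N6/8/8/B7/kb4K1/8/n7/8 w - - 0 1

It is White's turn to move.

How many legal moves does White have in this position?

15

White to move; king on g4.
In check: no.
Legal moves: Nd7, Nc6, Na6, Bd8, Bc7, Bb6, Bxb4, Kh5, Kg5, Kf5, Kh4, Kf4, Kh3, Kg3, Kf3.
Count: 15.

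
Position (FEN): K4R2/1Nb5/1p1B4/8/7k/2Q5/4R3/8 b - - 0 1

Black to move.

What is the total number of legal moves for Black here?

7

Black to move; king on h4.
In check: no.
Legal moves: Bd8, Bb8, Bxd6, Kh5, Kg5, Kg4, b5.
Count: 7.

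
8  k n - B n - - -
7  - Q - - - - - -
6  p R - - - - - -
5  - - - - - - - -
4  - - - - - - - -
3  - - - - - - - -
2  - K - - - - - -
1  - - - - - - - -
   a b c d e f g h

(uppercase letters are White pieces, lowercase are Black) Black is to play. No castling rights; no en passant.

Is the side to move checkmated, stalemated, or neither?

checkmate

Black to move; black king on a8.
In check: yes, from the white queen on b7.
King squares — a7: attacked by Qb7; b7: attacked by Rb6; b8: own knight.
Legal moves for Black: none.
In check with no legal moves → checkmate.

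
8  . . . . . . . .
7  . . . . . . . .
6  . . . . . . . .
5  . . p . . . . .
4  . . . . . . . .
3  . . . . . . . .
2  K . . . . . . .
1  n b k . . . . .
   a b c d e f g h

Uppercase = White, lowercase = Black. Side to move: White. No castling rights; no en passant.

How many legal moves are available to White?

White to move; king on a2.
In check: yes, from the black bishop on b1.
Legal moves: Ka3, Kxa1.
Count: 2.

2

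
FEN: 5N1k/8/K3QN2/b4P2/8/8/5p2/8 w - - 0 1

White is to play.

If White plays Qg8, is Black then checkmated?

After Qg8: black king on h8; in check: yes, from the white queen on g8.
King squares — g7: attacked by Qg8; h7: attacked by Nf6; g8: attacked by Nf6.
Black has no legal moves → checkmate.

yes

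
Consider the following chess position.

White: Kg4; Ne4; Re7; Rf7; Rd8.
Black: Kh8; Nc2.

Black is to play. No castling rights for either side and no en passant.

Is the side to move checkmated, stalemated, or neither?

Black to move; black king on h8.
In check: yes, from the white rook on d8.
King squares — g7: attacked by Rf7; h7: attacked by Rf7; g8: attacked by Rd8.
Legal moves for Black: none.
In check with no legal moves → checkmate.

checkmate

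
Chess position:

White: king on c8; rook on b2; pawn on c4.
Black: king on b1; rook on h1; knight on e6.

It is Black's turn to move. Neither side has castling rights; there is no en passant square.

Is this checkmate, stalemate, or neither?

Black to move; black king on b1.
In check: yes, from the white rook on b2.
Legal moves for Black: Kxb2, Kc1, Ka1.
Black is in check but has 3 legal moves → neither.

neither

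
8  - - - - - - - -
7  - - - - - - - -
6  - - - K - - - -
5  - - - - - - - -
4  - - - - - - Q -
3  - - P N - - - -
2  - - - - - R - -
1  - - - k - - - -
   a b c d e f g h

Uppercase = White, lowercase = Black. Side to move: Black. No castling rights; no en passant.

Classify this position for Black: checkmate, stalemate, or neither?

checkmate

Black to move; black king on d1.
In check: yes, from the white queen on g4.
King squares — c1: attacked by Nd3; e1: attacked by Nd3; c2: attacked by Rf2; d2: attacked by Rf2; e2: attacked by Rf2.
Legal moves for Black: none.
In check with no legal moves → checkmate.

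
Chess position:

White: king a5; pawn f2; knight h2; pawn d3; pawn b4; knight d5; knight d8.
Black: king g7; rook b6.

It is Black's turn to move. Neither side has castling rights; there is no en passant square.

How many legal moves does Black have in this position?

17

Black to move; king on g7.
In check: no.
Legal moves: Kh8, Kg8, Kf8, Kh7, Kh6, Kg6, Rb8, Rb7, Rh6, Rg6, Rf6, Re6, Rd6, Rc6, Ra6+, Rb5+, Rxb4.
Count: 17.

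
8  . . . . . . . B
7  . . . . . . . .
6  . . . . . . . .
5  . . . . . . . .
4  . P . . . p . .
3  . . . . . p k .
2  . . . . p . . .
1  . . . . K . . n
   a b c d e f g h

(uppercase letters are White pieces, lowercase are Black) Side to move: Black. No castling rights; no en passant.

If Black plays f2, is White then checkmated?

After f2: white king on e1; in check: yes, from the black pawn on f2.
White has 2 legal replies: Kxe2, Kd2.
In check but a legal move exists → not checkmate.

no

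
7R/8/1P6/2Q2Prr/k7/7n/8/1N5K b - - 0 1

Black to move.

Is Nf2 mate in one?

After Nf2: white king on h1; in check: yes, from the black knight on f2 and the black rook on h5.
King squares — g1: attacked by Rg5; g2: attacked by Rg5; h2: attacked by Rh5.
White has no legal moves → checkmate.

yes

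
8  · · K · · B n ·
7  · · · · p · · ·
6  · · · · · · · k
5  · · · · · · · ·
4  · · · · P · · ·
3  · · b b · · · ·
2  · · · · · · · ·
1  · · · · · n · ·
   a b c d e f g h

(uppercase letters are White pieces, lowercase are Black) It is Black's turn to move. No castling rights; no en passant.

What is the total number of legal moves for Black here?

Black to move; king on h6.
In check: yes, from the white bishop on f8.
Legal moves: Kh7, Kg6, Kh5, Kg5, Bg7.
Count: 5.

5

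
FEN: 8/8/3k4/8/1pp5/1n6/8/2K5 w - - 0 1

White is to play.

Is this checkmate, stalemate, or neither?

neither

White to move; white king on c1.
In check: yes, from the black knight on b3.
Legal moves for White: Kc2, Kb2, Kd1, Kb1.
White is in check but has 4 legal moves → neither.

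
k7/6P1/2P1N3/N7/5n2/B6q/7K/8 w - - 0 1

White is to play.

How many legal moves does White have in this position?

White to move; king on h2.
In check: yes, from the black queen on h3.
Legal moves: Kg1.
Count: 1.

1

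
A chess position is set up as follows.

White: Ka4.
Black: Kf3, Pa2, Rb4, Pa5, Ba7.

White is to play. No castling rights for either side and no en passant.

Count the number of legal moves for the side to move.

2

White to move; king on a4.
In check: yes, from the black rook on b4.
Legal moves: Kxa5, Ka3.
Count: 2.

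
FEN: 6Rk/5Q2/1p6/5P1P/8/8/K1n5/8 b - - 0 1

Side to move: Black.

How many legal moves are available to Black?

0

Black to move; king on h8.
In check: yes, from the white rook on g8.
Legal moves: none.
Count: 0.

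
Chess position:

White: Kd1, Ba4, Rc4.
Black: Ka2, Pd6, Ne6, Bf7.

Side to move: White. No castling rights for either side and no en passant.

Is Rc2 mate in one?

no

After Rc2: black king on a2; in check: yes, from the white rook on c2.
Black has 3 legal replies: Ka3, Kb1, Ka1.
In check but a legal move exists → not checkmate.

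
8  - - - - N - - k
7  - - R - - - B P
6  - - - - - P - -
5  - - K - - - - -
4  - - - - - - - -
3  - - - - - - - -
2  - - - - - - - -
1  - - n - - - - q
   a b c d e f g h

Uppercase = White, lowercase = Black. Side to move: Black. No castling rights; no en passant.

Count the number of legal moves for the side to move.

1

Black to move; king on h8.
In check: yes, from the white bishop on g7.
Legal moves: Kxh7.
Count: 1.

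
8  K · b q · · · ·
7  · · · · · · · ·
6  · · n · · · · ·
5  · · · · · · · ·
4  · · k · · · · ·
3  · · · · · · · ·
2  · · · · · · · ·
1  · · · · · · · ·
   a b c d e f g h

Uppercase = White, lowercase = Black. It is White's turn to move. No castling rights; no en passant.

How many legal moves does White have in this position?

0

White to move; king on a8.
In check: no.
Legal moves: none.
Count: 0.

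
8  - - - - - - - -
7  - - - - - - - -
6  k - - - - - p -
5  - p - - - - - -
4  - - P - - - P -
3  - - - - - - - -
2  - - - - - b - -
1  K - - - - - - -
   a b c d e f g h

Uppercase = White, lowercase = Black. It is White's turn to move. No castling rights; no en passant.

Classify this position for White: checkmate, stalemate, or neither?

White to move; white king on a1.
In check: no.
Legal moves for White: Kb2, Ka2, Kb1, cxb5+, g5, c5.
White has 6 legal moves and is not in check → neither.

neither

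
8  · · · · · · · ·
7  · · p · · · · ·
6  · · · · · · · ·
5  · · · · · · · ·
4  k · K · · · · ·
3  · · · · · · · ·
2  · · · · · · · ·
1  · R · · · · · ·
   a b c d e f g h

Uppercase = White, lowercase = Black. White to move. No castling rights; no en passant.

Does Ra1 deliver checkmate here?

After Ra1: black king on a4; in check: yes, from the white rook on a1.
King squares — a3: attacked by Ra1; b3: attacked by Kc4; b4: attacked by Kc4; a5: attacked by Ra1; b5: attacked by Kc4.
Black has no legal moves → checkmate.

yes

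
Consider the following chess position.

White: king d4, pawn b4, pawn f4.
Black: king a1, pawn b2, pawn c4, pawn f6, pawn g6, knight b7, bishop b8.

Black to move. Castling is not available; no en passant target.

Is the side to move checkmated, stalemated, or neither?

neither

Black to move; black king on a1.
In check: no.
Legal moves for Black: Bc7, Ba7+, Bd6, Be5+, Bxf4, Nd8, Nd6, Nc5, Na5, Ka2, Kb1, g5, f5, c3, b1=Q, b1=R, b1=B, b1=N.
Black has 18 legal moves and is not in check → neither.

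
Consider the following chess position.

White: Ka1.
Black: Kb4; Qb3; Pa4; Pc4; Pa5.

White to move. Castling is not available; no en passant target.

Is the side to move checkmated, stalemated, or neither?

White to move; white king on a1.
In check: no.
King squares — b1: attacked by Qb3; a2: attacked by Qb3; b2: attacked by Qb3.
Legal moves for White: none.
Not in check and no legal moves → stalemate.

stalemate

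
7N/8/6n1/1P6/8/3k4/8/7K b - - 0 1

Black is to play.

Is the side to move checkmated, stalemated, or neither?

Black to move; black king on d3.
In check: no.
Legal moves for Black: Nxh8, Nf8, Ne7, Ne5, Nh4, Nf4, Ke4, Kd4, Kc4, Ke3, Kc3, Ke2, Kd2, Kc2.
Black has 14 legal moves and is not in check → neither.

neither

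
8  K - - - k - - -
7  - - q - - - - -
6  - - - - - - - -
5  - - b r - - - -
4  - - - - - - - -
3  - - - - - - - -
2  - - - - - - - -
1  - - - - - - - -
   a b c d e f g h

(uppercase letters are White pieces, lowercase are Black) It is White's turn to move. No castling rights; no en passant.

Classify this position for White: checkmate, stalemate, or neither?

White to move; white king on a8.
In check: no.
King squares — a7: attacked by Bc5; b7: attacked by Qc7; b8: attacked by Qc7.
Legal moves for White: none.
Not in check and no legal moves → stalemate.

stalemate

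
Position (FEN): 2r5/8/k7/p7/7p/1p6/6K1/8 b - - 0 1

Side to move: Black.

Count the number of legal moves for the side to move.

21

Black to move; king on a6.
In check: no.
Legal moves: Rh8, Rg8+, Rf8, Re8, Rd8, Rb8, Ra8, Rc7, Rc6, Rc5, Rc4, Rc3, Rc2+, Rc1, Kb7, Ka7, Kb6, Kb5, a4, h3+, b2.
Count: 21.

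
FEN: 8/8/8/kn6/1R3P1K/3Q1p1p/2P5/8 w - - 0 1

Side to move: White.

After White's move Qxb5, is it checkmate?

After Qxb5: black king on a5; in check: yes, from the white queen on b5.
King squares — a4: attacked by Rb4; b4: attacked by Qb5; b5: attacked by Rb4; a6: attacked by Qb5; b6: attacked by Qb5.
Black has no legal moves → checkmate.

yes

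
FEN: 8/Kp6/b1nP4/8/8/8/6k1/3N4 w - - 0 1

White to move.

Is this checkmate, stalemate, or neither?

neither

White to move; white king on a7.
In check: yes, from the black knight on c6.
Legal moves for White: Ka8, Kb6.
White is in check but has 2 legal moves → neither.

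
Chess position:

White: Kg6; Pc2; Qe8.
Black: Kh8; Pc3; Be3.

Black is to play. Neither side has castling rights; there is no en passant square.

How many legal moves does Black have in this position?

Black to move; king on h8.
In check: yes, from the white queen on e8.
Legal moves: none.
Count: 0.

0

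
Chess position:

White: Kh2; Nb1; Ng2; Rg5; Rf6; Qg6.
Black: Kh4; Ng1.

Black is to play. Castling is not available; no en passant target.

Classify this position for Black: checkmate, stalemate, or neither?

Black to move; black king on h4.
In check: yes, from the white knight on g2.
King squares — g3: attacked by Kh2; h3: attacked by Kh2; g4: attacked by Rg5; g5: attacked by Qg6; h5: attacked by Rg5.
Legal moves for Black: none.
In check with no legal moves → checkmate.

checkmate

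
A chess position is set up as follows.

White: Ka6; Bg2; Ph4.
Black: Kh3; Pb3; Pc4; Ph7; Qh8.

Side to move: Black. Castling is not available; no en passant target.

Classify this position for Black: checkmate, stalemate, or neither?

Black to move; black king on h3.
In check: yes, from the white bishop on g2.
Legal moves for Black: Kxh4, Kg4, Kg3, Kh2, Kxg2.
Black is in check but has 5 legal moves → neither.

neither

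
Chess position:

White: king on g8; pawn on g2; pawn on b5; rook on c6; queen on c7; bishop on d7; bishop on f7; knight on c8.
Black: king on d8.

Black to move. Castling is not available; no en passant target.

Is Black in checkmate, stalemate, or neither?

Black to move; black king on d8.
In check: yes, from the white queen on c7.
King squares — c7: attacked by Rc6; d7: attacked by Qc7; e7: attacked by Nc8; c8: attacked by Qc7; e8: attacked by Bd7.
Legal moves for Black: none.
In check with no legal moves → checkmate.

checkmate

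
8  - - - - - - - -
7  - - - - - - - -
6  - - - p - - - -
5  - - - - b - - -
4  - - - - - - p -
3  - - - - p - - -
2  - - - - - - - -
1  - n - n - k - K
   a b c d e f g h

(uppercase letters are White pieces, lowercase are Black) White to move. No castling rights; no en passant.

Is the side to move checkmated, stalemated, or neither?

White to move; white king on h1.
In check: no.
King squares — g1: attacked by Kf1; g2: attacked by Kf1; h2: attacked by Be5.
Legal moves for White: none.
Not in check and no legal moves → stalemate.

stalemate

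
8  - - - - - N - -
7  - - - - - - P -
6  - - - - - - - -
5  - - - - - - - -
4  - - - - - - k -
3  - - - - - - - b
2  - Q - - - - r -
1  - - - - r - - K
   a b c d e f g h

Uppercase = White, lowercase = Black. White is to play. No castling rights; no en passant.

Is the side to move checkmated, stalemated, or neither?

checkmate

White to move; white king on h1.
In check: yes, from the black rook on e1.
King squares — g1: attacked by Re1; g2: attacked by Bh3; h2: attacked by Rg2.
Legal moves for White: none.
In check with no legal moves → checkmate.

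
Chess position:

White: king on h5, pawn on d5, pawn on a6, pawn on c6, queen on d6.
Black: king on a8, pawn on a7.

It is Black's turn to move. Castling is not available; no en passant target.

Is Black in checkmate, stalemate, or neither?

Black to move; black king on a8.
In check: no.
King squares — a7: own pawn; b7: attacked by Pa6; b8: attacked by Qd6.
Legal moves for Black: none.
Not in check and no legal moves → stalemate.

stalemate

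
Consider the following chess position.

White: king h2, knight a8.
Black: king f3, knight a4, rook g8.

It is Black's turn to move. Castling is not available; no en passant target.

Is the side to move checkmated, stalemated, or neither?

Black to move; black king on f3.
In check: no.
Legal moves for Black include: Rh8+, Rf8, Re8, Rd8, Rc8, Rb8, Rxa8, Rg7, Rg6, Rg5, Rg4, Rg3, Rg2+, Rg1, Nb6, Nc5, Nc3, Nb2, ... (list truncated; more exist).
Black has legal moves and is not in check → neither.

neither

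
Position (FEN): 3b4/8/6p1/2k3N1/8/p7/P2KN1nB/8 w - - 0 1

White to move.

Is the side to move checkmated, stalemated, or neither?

neither

White to move; white king on d2.
In check: no.
Legal moves for White include: Nh7, Nf7, Ne6+, Ne4+, Nh3, Nf3, Bb8, Bc7, Bd6+, Be5, Bf4, Bg3, Bg1+, Nf4, Nd4, Ng3, Nc3, Ng1, ... (list truncated; more exist).
White has legal moves and is not in check → neither.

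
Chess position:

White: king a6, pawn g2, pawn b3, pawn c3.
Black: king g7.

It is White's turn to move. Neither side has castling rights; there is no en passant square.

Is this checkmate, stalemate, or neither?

neither

White to move; white king on a6.
In check: no.
Legal moves for White: Kb7, Ka7, Kb6, Kb5, Ka5, c4, b4, g3, g4.
White has 9 legal moves and is not in check → neither.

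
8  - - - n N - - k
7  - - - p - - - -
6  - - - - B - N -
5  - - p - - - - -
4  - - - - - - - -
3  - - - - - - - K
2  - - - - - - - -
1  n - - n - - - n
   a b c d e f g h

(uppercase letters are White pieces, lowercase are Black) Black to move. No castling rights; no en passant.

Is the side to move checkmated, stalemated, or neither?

Black to move; black king on h8.
In check: yes, from the white knight on g6.
King squares — g7: attacked by Ne8; h7: available; g8: attacked by Be6.
Legal moves for Black: Kh7.
Black is in check but has 1 legal move → neither.

neither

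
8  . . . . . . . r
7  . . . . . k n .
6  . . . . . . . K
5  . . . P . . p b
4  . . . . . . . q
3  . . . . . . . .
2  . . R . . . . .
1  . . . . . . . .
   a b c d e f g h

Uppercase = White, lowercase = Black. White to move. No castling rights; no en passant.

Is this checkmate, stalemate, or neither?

White to move; white king on h6.
In check: yes, from the black rook on h8.
King squares — g5: attacked by Qh4; h5: attacked by Qh4; g6: attacked by Bh5; g7: attacked by Kf7; h7: attacked by Rh8.
Legal moves for White: none.
In check with no legal moves → checkmate.

checkmate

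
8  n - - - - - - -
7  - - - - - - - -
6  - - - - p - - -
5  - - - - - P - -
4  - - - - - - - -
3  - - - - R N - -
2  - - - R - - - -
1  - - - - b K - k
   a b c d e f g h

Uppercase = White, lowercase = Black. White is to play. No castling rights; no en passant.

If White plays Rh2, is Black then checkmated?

After Rh2: black king on h1; in check: yes, from the white rook on h2.
King squares — g1: attacked by Kf1; g2: attacked by Kf1; h2: attacked by Nf3.
Black has no legal moves → checkmate.

yes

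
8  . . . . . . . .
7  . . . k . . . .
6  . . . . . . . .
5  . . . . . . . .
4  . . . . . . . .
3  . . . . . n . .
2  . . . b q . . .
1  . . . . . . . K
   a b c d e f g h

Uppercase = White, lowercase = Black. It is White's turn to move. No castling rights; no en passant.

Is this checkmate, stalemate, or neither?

stalemate

White to move; white king on h1.
In check: no.
King squares — g1: attacked by Nf3; g2: attacked by Qe2; h2: attacked by Qe2.
Legal moves for White: none.
Not in check and no legal moves → stalemate.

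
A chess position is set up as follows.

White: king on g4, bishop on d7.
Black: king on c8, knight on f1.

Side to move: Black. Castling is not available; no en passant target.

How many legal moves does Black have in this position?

Black to move; king on c8.
In check: yes, from the white bishop on d7.
Legal moves: Kd8, Kb8, Kxd7, Kc7, Kb7.
Count: 5.

5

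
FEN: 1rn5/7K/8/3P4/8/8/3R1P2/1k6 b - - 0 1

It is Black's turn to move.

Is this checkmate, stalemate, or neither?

Black to move; black king on b1.
In check: no.
Legal moves for Black: Ne7, Na7, Nd6, Nb6, Ra8, Rb7+, Rb6, Rb5, Rb4, Rb3, Rb2, Kc1, Ka1.
Black has 13 legal moves and is not in check → neither.

neither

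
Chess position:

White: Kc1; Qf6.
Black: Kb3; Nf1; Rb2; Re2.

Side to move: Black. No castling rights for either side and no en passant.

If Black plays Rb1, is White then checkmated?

no

After Rb1: white king on c1; in check: yes, from the black rook on b1.
White has 1 legal reply: Kxb1.
In check but a legal move exists → not checkmate.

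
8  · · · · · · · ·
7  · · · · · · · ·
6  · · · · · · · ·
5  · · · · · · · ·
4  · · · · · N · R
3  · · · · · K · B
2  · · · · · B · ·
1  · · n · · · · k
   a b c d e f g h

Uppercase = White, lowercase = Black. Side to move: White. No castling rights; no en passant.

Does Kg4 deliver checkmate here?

no

After Kg4: black king on h1; in check: no.
Black is not in check, so this cannot be checkmate.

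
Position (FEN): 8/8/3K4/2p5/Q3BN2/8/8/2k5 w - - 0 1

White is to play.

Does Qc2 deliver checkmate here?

After Qc2: black king on c1; in check: yes, from the white queen on c2.
King squares — b1: attacked by Qc2; d1: attacked by Qc2; b2: attacked by Qc2; c2: attacked by Be4; d2: attacked by Qc2.
Black has no legal moves → checkmate.

yes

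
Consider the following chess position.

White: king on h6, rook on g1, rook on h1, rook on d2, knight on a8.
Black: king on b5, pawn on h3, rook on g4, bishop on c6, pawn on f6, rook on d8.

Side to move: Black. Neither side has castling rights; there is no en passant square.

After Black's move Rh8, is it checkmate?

After Rh8: white king on h6; in check: yes, from the black rook on h8.
King squares — g5: attacked by Rg4; h5: attacked by Rh8; g6: attacked by Rg4; g7: attacked by Rg4; h7: attacked by Rh8.
White has no legal moves → checkmate.

yes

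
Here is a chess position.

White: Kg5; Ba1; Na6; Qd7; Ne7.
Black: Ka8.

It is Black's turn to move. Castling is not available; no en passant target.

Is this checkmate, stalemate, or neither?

stalemate

Black to move; black king on a8.
In check: no.
King squares — a7: attacked by Qd7; b7: attacked by Qd7; b8: attacked by Na6.
Legal moves for Black: none.
Not in check and no legal moves → stalemate.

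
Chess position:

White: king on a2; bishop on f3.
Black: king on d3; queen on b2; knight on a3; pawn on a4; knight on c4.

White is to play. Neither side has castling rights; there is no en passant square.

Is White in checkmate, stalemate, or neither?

checkmate

White to move; white king on a2.
In check: yes, from the black queen on b2.
King squares — a1: attacked by Qb2; b1: attacked by Qb2; b2: attacked by Nc4; a3: attacked by Qb2; b3: attacked by Qb2.
Legal moves for White: none.
In check with no legal moves → checkmate.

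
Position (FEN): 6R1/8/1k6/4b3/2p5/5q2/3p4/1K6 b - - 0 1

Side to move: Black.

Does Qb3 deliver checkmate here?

yes

After Qb3: white king on b1; in check: yes, from the black queen on b3.
King squares — a1: attacked by Be5; c1: attacked by Pd2; a2: attacked by Qb3; b2: attacked by Qb3; c2: attacked by Qb3.
White has no legal moves → checkmate.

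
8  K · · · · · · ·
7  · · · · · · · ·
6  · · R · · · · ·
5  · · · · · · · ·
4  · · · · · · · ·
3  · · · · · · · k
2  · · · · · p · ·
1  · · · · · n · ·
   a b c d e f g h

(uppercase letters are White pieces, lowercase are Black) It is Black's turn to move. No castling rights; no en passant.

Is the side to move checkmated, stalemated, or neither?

Black to move; black king on h3.
In check: no.
Legal moves for Black: Kh4, Kg4, Kg3, Kh2, Kg2, Ng3, Ne3, Nh2, Nd2.
Black has 9 legal moves and is not in check → neither.

neither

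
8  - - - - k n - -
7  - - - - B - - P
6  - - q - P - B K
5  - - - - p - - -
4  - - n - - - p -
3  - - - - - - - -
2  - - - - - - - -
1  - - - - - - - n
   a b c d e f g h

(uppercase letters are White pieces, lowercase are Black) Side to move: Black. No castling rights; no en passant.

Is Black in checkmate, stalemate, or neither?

Black to move; black king on e8.
In check: yes, from the white bishop on g6.
Legal moves for Black: Kxe7, Nxg6.
Black is in check but has 2 legal moves → neither.

neither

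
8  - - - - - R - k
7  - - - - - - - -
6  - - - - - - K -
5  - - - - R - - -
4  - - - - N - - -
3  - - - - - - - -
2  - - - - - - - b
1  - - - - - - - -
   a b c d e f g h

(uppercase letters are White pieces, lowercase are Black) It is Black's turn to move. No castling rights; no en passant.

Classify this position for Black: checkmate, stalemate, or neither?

checkmate

Black to move; black king on h8.
In check: yes, from the white rook on f8.
King squares — g7: attacked by Kg6; h7: attacked by Kg6; g8: attacked by Rf8.
Legal moves for Black: none.
In check with no legal moves → checkmate.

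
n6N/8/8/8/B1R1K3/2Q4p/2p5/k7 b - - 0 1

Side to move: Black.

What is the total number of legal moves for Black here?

2

Black to move; king on a1.
In check: yes, from the white queen on c3.
Legal moves: Ka2, Kb1.
Count: 2.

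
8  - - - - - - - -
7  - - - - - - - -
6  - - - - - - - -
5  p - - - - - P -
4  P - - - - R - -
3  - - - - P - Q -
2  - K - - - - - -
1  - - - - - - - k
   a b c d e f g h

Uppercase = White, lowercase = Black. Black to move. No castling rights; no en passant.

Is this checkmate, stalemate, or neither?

Black to move; black king on h1.
In check: no.
King squares — g1: attacked by Qg3; g2: attacked by Qg3; h2: attacked by Qg3.
Legal moves for Black: none.
Not in check and no legal moves → stalemate.

stalemate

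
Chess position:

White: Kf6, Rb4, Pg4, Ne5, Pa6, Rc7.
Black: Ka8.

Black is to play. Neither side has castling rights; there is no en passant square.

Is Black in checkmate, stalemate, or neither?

Black to move; black king on a8.
In check: no.
King squares — a7: attacked by Rc7; b7: attacked by Rb4; b8: attacked by Rb4.
Legal moves for Black: none.
Not in check and no legal moves → stalemate.

stalemate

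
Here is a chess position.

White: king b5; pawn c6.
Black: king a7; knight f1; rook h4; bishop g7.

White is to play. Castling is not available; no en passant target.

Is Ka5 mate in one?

no

After Ka5: black king on a7; in check: no.
Black is not in check, so this cannot be checkmate.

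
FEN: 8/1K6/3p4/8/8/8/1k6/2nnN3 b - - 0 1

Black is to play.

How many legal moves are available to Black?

Black to move; king on b2.
In check: no.
Legal moves: Kc3, Kb3, Ka3, Ka2, Kb1, Ka1, Ne3, Nc3, Nf2, Nd3, Nb3, Ne2, Na2, d5.
Count: 14.

14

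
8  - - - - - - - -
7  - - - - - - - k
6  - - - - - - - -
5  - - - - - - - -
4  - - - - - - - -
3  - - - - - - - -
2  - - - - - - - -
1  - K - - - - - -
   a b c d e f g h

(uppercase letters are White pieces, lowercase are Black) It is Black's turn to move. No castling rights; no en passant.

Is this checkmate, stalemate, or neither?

neither

Black to move; black king on h7.
In check: no.
Legal moves for Black: Kh8, Kg8, Kg7, Kh6, Kg6.
Black has 5 legal moves and is not in check → neither.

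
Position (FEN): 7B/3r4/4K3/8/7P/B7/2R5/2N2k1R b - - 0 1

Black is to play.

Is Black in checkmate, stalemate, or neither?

Black to move; black king on f1.
In check: yes, from the white rook on h1.
King squares — e1: attacked by Rh1; g1: attacked by Rh1; e2: attacked by Nc1; f2: attacked by Rc2; g2: attacked by Rc2.
Legal moves for Black: none.
In check with no legal moves → checkmate.

checkmate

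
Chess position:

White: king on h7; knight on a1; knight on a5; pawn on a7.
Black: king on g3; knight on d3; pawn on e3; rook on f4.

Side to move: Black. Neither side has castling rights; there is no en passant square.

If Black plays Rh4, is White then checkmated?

After Rh4: white king on h7; in check: yes, from the black rook on h4.
White has 3 legal replies: Kg8, Kg7, Kg6.
In check but a legal move exists → not checkmate.

no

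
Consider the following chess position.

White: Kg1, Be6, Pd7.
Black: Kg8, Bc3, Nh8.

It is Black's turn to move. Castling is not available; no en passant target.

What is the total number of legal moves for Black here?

Black to move; king on g8.
In check: yes, from the white bishop on e6.
Legal moves: Kf8, Kh7, Kg7, Nf7.
Count: 4.

4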